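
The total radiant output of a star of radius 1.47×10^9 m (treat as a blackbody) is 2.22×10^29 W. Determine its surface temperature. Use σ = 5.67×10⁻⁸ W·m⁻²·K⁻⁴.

A = 4πr² = 4π × (1.47×10^9)² = 2.72×10^19 m².
From P = σAT⁴, T = (P / σA)^(1/4) = (2.22×10^29 / (5.67×10⁻⁸ × 2.72×10^19))^(1/4).
T = (1.44×10^17)^(1/4) = 19500 K.

T ≈ 19500 K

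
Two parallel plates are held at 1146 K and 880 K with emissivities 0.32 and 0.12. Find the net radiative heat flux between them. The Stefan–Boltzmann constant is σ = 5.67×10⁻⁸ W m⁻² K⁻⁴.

q ≈ 6100 W/m²

For two large parallel gray plates, q = σ(T₁⁴ − T₂⁴) / (1/ε₁ + 1/ε₂ − 1).
1/ε₁ + 1/ε₂ − 1 = 1/0.32 + 1/0.12 − 1 = 10.46.
T₁⁴ − T₂⁴ = 1.72×10^12 − 6.00×10^11 = 1.13×10^12 K⁴.
q = 5.67×10⁻⁸ × 1.13×10^12 / 10.46 = 6100 W/m².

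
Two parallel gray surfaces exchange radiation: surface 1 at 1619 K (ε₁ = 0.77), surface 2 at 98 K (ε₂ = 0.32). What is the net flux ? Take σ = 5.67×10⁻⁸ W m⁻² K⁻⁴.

q ≈ 1.14×10^5 W/m²

For two large parallel gray plates, q = σ(T₁⁴ − T₂⁴) / (1/ε₁ + 1/ε₂ − 1).
1/ε₁ + 1/ε₂ − 1 = 1/0.77 + 1/0.32 − 1 = 3.424.
T₁⁴ − T₂⁴ = 6.87×10^12 − 9.22×10^7 = 6.87×10^12 K⁴.
q = 5.67×10⁻⁸ × 6.87×10^12 / 3.424 = 1.14×10^5 W/m².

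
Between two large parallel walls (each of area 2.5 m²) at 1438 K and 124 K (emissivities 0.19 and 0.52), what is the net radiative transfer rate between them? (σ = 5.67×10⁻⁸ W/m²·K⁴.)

Q ≈ 98000 W

For two large parallel gray plates, q = σ(T₁⁴ − T₂⁴) / (1/ε₁ + 1/ε₂ − 1).
1/ε₁ + 1/ε₂ − 1 = 1/0.19 + 1/0.52 − 1 = 6.186.
T₁⁴ − T₂⁴ = 4.28×10^12 − 2.36×10^8 = 4.28×10^12 K⁴.
q = 5.67×10⁻⁸ × 4.28×10^12 / 6.186 = 39200 W/m².
Q = q·A = 39200 × 2.5 = 98000 W.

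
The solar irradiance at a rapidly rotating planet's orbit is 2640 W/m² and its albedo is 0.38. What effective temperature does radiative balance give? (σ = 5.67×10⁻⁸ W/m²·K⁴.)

Power absorbed = (1−a)S·πR²; power emitted = 4πR²σT⁴. Equating and cancelling πR²:
T = ((1−a)S / 4σ)^(1/4) = (1640 / (4 × 5.67×10⁻⁸))^(1/4) = (7.22×10^9)^(1/4).
T = 291 K.

T ≈ 291 K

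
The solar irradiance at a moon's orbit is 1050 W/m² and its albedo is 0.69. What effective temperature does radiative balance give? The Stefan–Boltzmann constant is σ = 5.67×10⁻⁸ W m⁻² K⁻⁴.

Power absorbed = (1−a)S·πR²; power emitted = 4πR²σT⁴. Equating and cancelling πR²:
T = ((1−a)S / 4σ)^(1/4) = (326 / (4 × 5.67×10⁻⁸))^(1/4) = (1.44×10^9)^(1/4).
T = 195 K.

T ≈ 195 K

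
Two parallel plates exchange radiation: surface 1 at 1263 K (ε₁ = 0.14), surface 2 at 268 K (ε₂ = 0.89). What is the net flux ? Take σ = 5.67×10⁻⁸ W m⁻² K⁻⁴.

For two large parallel gray plates, q = σ(T₁⁴ − T₂⁴) / (1/ε₁ + 1/ε₂ − 1).
1/ε₁ + 1/ε₂ − 1 = 1/0.14 + 1/0.89 − 1 = 7.266.
T₁⁴ − T₂⁴ = 2.54×10^12 − 5.16×10^9 = 2.54×10^12 K⁴.
q = 5.67×10⁻⁸ × 2.54×10^12 / 7.266 = 19800 W/m².

q ≈ 19800 W/m²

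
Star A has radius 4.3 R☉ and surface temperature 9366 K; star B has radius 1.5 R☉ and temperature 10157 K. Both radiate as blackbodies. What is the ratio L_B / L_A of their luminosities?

L_B/L_A ≈ 0.168

L = 4πR²σT⁴ ∝ R²T⁴, so L_B/L_A = (1.5/4.3)² × (10157/9366)⁴ = 0.122 × 1.38 = 0.168.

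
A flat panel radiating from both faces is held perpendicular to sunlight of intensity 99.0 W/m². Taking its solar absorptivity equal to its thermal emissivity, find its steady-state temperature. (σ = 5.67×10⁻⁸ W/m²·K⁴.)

T ≈ 172 K

Absorbed flux αS = emitted flux 2εσT⁴ per unit area; with α = ε this gives T = (S/2σ)^(1/4).
T = (99.0 / (2 × 5.67×10⁻⁸))^(1/4) = (8.73×10^8)^(1/4).
T = 172 K.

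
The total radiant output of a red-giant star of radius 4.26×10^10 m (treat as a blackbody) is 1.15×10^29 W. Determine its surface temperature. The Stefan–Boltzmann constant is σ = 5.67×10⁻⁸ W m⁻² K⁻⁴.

A = 4πr² = 4π × (4.26×10^10)² = 2.28×10^22 m².
From P = σAT⁴, T = (P / σA)^(1/4) = (1.15×10^29 / (5.67×10⁻⁸ × 2.28×10^22))^(1/4).
T = (8.89×10^13)^(1/4) = 3070 K.

T ≈ 3070 K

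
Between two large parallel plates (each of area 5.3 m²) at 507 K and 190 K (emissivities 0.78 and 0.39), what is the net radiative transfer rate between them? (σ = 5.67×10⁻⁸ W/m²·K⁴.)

Q ≈ 6840 W

For two large parallel gray plates, q = σ(T₁⁴ − T₂⁴) / (1/ε₁ + 1/ε₂ − 1).
1/ε₁ + 1/ε₂ − 1 = 1/0.78 + 1/0.39 − 1 = 2.846.
T₁⁴ − T₂⁴ = 6.61×10^10 − 1.30×10^9 = 6.48×10^10 K⁴.
q = 5.67×10⁻⁸ × 6.48×10^10 / 2.846 = 1290 W/m².
Q = q·A = 1290 × 5.3 = 6840 W.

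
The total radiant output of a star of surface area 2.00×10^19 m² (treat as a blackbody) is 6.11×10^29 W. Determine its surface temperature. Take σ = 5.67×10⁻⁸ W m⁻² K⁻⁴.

From P = σAT⁴, T = (P / σA)^(1/4) = (6.11×10^29 / (5.67×10⁻⁸ × 2.00×10^19))^(1/4).
T = (5.39×10^17)^(1/4) = 27100 K.

T ≈ 27100 K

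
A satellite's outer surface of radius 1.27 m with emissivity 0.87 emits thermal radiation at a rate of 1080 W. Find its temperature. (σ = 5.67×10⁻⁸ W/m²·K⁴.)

A = 4πr² = 4π × (1.27)² = 20.3 m².
From P = εσAT⁴, T = (P / εσA)^(1/4) = (1080 / (0.87 × 5.67×10⁻⁸ × 20.3))^(1/4).
T = (1.08×10^9)^(1/4) = 181 K.

T ≈ 181 K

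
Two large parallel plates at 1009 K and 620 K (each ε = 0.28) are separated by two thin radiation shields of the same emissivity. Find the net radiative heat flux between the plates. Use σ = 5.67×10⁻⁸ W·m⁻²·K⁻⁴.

q ≈ 2730 W/m²

Each of the 3 gaps contributes resistance (2/ε − 1) = 2/0.28 − 1 = 6.143; total = 18.43.
q = σ(T₁⁴ − T₂⁴) / 18.43 = 5.67×10⁻⁸ × 8.89×10^11 / 18.43 = 2730 W/m².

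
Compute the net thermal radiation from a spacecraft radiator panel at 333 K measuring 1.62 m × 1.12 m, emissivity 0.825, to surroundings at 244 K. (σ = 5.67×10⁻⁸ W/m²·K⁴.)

A = 1.62 × 1.12 = 1.81 m².
Q = εσA(T⁴ − T_s⁴). T⁴ − T_s⁴ = (333)⁴ − (244)⁴ = 1.23×10^10 − 3.54×10^9 = 8.75×10^9 K⁴.
Q = 0.825 × 5.67×10⁻⁸ × 1.81 × 8.75×10^9 = 743 W.

Q ≈ 743 W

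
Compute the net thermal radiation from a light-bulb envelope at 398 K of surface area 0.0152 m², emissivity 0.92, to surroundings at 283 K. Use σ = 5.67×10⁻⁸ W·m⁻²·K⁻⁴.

Q ≈ 14.8 W

Q = εσA(T⁴ − T_s⁴). T⁴ − T_s⁴ = (398)⁴ − (283)⁴ = 2.51×10^10 − 6.41×10^9 = 1.87×10^10 K⁴.
Q = 0.92 × 5.67×10⁻⁸ × 0.0152 × 1.87×10^10 = 14.8 W.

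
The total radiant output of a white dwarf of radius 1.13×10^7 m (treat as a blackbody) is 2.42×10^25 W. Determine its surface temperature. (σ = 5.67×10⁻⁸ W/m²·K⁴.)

A = 4πr² = 4π × (1.13×10^7)² = 1.60×10^15 m².
From P = σAT⁴, T = (P / σA)^(1/4) = (2.42×10^25 / (5.67×10⁻⁸ × 1.60×10^15))^(1/4).
T = (2.66×10^17)^(1/4) = 22700 K.

T ≈ 22700 K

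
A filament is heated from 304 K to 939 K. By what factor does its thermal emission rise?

ratio ≈ 91.0

P ∝ T⁴, so the ratio is (939/304)⁴ = (3.089)⁴ = 91.0.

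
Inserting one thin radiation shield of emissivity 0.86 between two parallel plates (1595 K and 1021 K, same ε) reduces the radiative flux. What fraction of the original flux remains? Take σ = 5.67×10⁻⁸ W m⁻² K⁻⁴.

ratio ≈ 0.500

With N identical shields there are N+1 = 2 gaps in series, each with the same radiative resistance, so the flux falls to 1/(N+1) of its unshielded value.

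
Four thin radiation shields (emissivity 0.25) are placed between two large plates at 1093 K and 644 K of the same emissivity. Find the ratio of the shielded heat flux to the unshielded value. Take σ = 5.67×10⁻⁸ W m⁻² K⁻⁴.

With N identical shields there are N+1 = 5 gaps in series, each with the same radiative resistance, so the flux falls to 1/(N+1) of its unshielded value.

ratio ≈ 0.200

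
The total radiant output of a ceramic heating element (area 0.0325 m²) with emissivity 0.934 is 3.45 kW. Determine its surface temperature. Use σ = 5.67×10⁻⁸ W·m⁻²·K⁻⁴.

From P = εσAT⁴, T = (P / εσA)^(1/4) = (3450 / (0.934 × 5.67×10⁻⁸ × 0.0325))^(1/4).
T = (2.00×10^12)^(1/4) = 1190 K.

T ≈ 1190 K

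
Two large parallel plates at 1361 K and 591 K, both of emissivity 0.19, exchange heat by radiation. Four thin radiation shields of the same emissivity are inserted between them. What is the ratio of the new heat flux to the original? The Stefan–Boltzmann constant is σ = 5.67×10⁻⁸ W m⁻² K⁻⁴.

With N identical shields there are N+1 = 5 gaps in series, each with the same radiative resistance, so the flux falls to 1/(N+1) of its unshielded value.

ratio ≈ 0.200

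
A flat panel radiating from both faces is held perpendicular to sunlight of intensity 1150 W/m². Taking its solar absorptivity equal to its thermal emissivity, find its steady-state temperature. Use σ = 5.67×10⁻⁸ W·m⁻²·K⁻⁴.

Absorbed flux αS = emitted flux 2εσT⁴ per unit area; with α = ε this gives T = (S/2σ)^(1/4).
T = (1150 / (2 × 5.67×10⁻⁸))^(1/4) = (1.01×10^10)^(1/4).
T = 317 K.

T ≈ 317 K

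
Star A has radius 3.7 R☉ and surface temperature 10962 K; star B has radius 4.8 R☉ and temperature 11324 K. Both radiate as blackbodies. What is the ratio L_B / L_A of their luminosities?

L = 4πR²σT⁴ ∝ R²T⁴, so L_B/L_A = (4.8/3.7)² × (11324/10962)⁴ = 1.68 × 1.14 = 1.92.

L_B/L_A ≈ 1.92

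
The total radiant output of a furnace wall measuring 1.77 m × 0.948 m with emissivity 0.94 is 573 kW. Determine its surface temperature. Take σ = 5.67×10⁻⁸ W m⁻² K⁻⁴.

A = 1.77 × 0.948 = 1.68 m².
From P = εσAT⁴, T = (P / εσA)^(1/4) = (5.73×10^5 / (0.94 × 5.67×10⁻⁸ × 1.68))^(1/4).
T = (6.41×10^12)^(1/4) = 1590 K.

T ≈ 1590 K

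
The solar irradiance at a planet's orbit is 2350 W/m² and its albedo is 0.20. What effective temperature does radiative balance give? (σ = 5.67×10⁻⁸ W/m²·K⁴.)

Power absorbed = (1−a)S·πR²; power emitted = 4πR²σT⁴. Equating and cancelling πR²:
T = ((1−a)S / 4σ)^(1/4) = (1880 / (4 × 5.67×10⁻⁸))^(1/4) = (8.29×10^9)^(1/4).
T = 302 K.

T ≈ 302 K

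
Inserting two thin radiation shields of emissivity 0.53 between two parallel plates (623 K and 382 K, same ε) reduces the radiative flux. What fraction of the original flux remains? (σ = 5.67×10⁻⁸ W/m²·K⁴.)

ratio ≈ 0.333

With N identical shields there are N+1 = 3 gaps in series, each with the same radiative resistance, so the flux falls to 1/(N+1) of its unshielded value.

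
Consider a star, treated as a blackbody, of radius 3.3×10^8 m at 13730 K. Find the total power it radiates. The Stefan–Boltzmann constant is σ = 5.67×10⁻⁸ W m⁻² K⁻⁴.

P ≈ 2.76×10^27 W

A = 4πr² = 4π × (3.3×10^8)² = 1.37×10^18 m².
P = σAT⁴ = 5.67×10⁻⁸ × 1.37×10^18 × (13730)⁴ = 5.67×10⁻⁸ × 1.37×10^18 × 3.55×10^16.
P = 2.76×10^27 W.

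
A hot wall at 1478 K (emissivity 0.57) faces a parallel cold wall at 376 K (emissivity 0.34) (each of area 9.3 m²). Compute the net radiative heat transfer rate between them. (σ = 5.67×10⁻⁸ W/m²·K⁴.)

For two large parallel gray plates, q = σ(T₁⁴ − T₂⁴) / (1/ε₁ + 1/ε₂ − 1).
1/ε₁ + 1/ε₂ − 1 = 1/0.57 + 1/0.34 − 1 = 3.696.
T₁⁴ − T₂⁴ = 4.77×10^12 − 2.00×10^10 = 4.75×10^12 K⁴.
q = 5.67×10⁻⁸ × 4.75×10^12 / 3.696 = 72900 W/m².
Q = q·A = 72900 × 9.3 = 6.78×10^5 W.

Q ≈ 6.78×10^5 W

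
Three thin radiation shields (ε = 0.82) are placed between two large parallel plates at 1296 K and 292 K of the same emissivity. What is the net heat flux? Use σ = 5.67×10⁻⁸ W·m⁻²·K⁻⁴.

Each of the 4 gaps contributes resistance (2/ε − 1) = 2/0.82 − 1 = 1.439; total = 5.756.
q = σ(T₁⁴ − T₂⁴) / 5.756 = 5.67×10⁻⁸ × 2.81×10^12 / 5.756 = 27700 W/m².

q ≈ 27700 W/m²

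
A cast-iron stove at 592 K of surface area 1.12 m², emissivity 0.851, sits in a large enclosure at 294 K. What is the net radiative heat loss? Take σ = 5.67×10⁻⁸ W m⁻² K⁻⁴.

Q = εσA(T⁴ − T_s⁴). T⁴ − T_s⁴ = (592)⁴ − (294)⁴ = 1.23×10^11 − 7.47×10^9 = 1.15×10^11 K⁴.
Q = 0.851 × 5.67×10⁻⁸ × 1.12 × 1.15×10^11 = 6230 W.

Q ≈ 6230 W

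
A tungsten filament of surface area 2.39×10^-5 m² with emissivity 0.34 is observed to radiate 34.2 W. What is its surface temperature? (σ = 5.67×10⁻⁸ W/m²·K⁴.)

T ≈ 2940 K

From P = εσAT⁴, T = (P / εσA)^(1/4) = (34.2 / (0.34 × 5.67×10⁻⁸ × 2.39×10^-5))^(1/4).
T = (7.42×10^13)^(1/4) = 2940 K.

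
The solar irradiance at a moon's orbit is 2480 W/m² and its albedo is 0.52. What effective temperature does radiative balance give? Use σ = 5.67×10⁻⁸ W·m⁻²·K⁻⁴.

Power absorbed = (1−a)S·πR²; power emitted = 4πR²σT⁴. Equating and cancelling πR²:
T = ((1−a)S / 4σ)^(1/4) = (1190 / (4 × 5.67×10⁻⁸))^(1/4) = (5.25×10^9)^(1/4).
T = 269 K.

T ≈ 269 K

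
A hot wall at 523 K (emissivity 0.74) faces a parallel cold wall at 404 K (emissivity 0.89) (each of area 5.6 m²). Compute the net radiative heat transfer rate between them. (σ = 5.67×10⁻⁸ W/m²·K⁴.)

For two large parallel gray plates, q = σ(T₁⁴ − T₂⁴) / (1/ε₁ + 1/ε₂ − 1).
1/ε₁ + 1/ε₂ − 1 = 1/0.74 + 1/0.89 − 1 = 1.475.
T₁⁴ − T₂⁴ = 7.48×10^10 − 2.66×10^10 = 4.82×10^10 K⁴.
q = 5.67×10⁻⁸ × 4.82×10^10 / 1.475 = 1850 W/m².
Q = q·A = 1850 × 5.6 = 10400 W.

Q ≈ 10400 W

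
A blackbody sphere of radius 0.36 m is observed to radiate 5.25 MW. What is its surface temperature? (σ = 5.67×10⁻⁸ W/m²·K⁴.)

T ≈ 2750 K

A = 4πr² = 4π × (0.36)² = 1.63 m².
From P = σAT⁴, T = (P / σA)^(1/4) = (5.25×10^6 / (5.67×10⁻⁸ × 1.63))^(1/4).
T = (5.69×10^13)^(1/4) = 2750 K.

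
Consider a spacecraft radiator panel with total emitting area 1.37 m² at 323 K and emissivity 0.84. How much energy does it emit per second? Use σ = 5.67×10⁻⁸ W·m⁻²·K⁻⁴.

P = εσAT⁴ = 0.84 × 5.67×10⁻⁸ × 1.37 × (323)⁴ = 0.84 × 5.67×10⁻⁸ × 1.37 × 1.09×10^10.
P = 710 W.

P ≈ 710 W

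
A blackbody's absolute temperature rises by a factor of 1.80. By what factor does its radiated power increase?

factor ≈ 10.5

P ∝ T⁴, so the power scales as (1.80)⁴ = 10.5.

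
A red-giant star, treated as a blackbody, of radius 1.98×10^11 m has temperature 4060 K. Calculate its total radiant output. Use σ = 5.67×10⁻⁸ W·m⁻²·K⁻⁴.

A = 4πr² = 4π × (1.98×10^11)² = 4.93×10^23 m².
P = σAT⁴ = 5.67×10⁻⁸ × 4.93×10^23 × (4060)⁴ = 5.67×10⁻⁸ × 4.93×10^23 × 2.72×10^14.
P = 7.59×10^30 W.

P ≈ 7.59×10^30 W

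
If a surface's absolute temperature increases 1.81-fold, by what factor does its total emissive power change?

P ∝ T⁴, so the power scales as (1.81)⁴ = 10.7.

factor ≈ 10.7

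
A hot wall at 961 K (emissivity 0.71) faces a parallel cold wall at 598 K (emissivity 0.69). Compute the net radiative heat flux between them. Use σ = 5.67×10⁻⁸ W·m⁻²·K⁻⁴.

q ≈ 22100 W/m²

For two large parallel gray plates, q = σ(T₁⁴ − T₂⁴) / (1/ε₁ + 1/ε₂ − 1).
1/ε₁ + 1/ε₂ − 1 = 1/0.71 + 1/0.69 − 1 = 1.858.
T₁⁴ − T₂⁴ = 8.53×10^11 − 1.28×10^11 = 7.25×10^11 K⁴.
q = 5.67×10⁻⁸ × 7.25×10^11 / 1.858 = 22100 W/m².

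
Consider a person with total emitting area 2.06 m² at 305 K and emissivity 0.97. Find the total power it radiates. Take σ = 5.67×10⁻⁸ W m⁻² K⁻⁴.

P ≈ 980 W

Stefan–Boltzmann: P = εσAT⁴ = 0.97 × 5.67×10⁻⁸ × 2.06 × (305)⁴ = 0.97 × 5.67×10⁻⁸ × 2.06 × 8.65×10^9.
P = 980 W.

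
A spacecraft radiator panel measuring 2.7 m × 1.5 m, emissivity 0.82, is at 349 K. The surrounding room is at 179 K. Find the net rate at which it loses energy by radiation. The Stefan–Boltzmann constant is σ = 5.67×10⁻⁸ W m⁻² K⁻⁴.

A = 2.7 × 1.5 = 4.05 m².
Q = εσA(T⁴ − T_s⁴). T⁴ − T_s⁴ = (349)⁴ − (179)⁴ = 1.48×10^10 − 1.03×10^9 = 1.38×10^10 K⁴.
Q = 0.82 × 5.67×10⁻⁸ × 4.05 × 1.38×10^10 = 2600 W.

Q ≈ 2600 W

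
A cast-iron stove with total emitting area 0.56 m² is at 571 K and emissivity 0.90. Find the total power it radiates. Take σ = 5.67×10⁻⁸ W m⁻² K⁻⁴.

Stefan–Boltzmann: P = εσAT⁴ = 0.90 × 5.67×10⁻⁸ × 0.560 × (571)⁴ = 0.90 × 5.67×10⁻⁸ × 0.560 × 1.06×10^11.
P = 3040 W.

P ≈ 3040 W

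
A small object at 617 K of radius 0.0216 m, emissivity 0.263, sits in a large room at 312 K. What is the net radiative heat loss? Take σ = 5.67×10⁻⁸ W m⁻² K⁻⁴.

A = 4πr² = 4π × (0.0216)² = 5.86×10^-3 m².
Q = εσA(T⁴ − T_s⁴). T⁴ − T_s⁴ = (617)⁴ − (312)⁴ = 1.45×10^11 − 9.48×10^9 = 1.35×10^11 K⁴.
Q = 0.263 × 5.67×10⁻⁸ × 5.86×10^-3 × 1.35×10^11 = 11.8 W.

Q ≈ 11.8 W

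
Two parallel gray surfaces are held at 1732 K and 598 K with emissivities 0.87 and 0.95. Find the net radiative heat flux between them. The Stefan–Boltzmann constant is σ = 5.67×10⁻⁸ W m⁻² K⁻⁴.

q ≈ 4.18×10^5 W/m²

For two large parallel gray plates, q = σ(T₁⁴ − T₂⁴) / (1/ε₁ + 1/ε₂ − 1).
1/ε₁ + 1/ε₂ − 1 = 1/0.87 + 1/0.95 − 1 = 1.202.
T₁⁴ − T₂⁴ = 9.00×10^12 − 1.28×10^11 = 8.87×10^12 K⁴.
q = 5.67×10⁻⁸ × 8.87×10^12 / 1.202 = 4.18×10^5 W/m².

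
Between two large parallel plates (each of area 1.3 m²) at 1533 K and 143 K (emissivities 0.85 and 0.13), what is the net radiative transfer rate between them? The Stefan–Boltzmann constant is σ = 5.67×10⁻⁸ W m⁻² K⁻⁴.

Q ≈ 51700 W

For two large parallel gray plates, q = σ(T₁⁴ − T₂⁴) / (1/ε₁ + 1/ε₂ − 1).
1/ε₁ + 1/ε₂ − 1 = 1/0.85 + 1/0.13 − 1 = 7.869.
T₁⁴ − T₂⁴ = 5.52×10^12 − 4.18×10^8 = 5.52×10^12 K⁴.
q = 5.67×10⁻⁸ × 5.52×10^12 / 7.869 = 39800 W/m².
Q = q·A = 39800 × 1.3 = 51700 W.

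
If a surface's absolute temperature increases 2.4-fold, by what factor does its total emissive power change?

factor ≈ 33.2

P ∝ T⁴, so the power scales as (2.4)⁴ = 33.2.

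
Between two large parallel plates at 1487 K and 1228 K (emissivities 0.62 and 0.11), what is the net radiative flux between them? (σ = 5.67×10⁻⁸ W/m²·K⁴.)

For two large parallel gray plates, q = σ(T₁⁴ − T₂⁴) / (1/ε₁ + 1/ε₂ − 1).
1/ε₁ + 1/ε₂ − 1 = 1/0.62 + 1/0.11 − 1 = 9.704.
T₁⁴ − T₂⁴ = 4.89×10^12 − 2.27×10^12 = 2.62×10^12 K⁴.
q = 5.67×10⁻⁸ × 2.62×10^12 / 9.704 = 15300 W/m².

q ≈ 15300 W/m²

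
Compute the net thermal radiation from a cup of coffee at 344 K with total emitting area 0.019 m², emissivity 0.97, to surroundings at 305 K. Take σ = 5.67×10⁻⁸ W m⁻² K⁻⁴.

Q ≈ 5.59 W

Q = εσA(T⁴ − T_s⁴). T⁴ − T_s⁴ = (344)⁴ − (305)⁴ = 1.40×10^10 − 8.65×10^9 = 5.35×10^9 K⁴.
Q = 0.97 × 5.67×10⁻⁸ × 0.0190 × 5.35×10^9 = 5.59 W.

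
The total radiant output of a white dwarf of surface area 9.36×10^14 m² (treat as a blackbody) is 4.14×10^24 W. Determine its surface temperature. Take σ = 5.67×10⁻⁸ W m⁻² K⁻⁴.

T ≈ 16700 K

From P = σAT⁴, T = (P / σA)^(1/4) = (4.14×10^24 / (5.67×10⁻⁸ × 9.36×10^14))^(1/4).
T = (7.80×10^16)^(1/4) = 16700 K.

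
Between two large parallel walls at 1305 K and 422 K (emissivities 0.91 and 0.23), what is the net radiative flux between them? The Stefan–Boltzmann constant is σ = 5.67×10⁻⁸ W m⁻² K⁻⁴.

For two large parallel gray plates, q = σ(T₁⁴ − T₂⁴) / (1/ε₁ + 1/ε₂ − 1).
1/ε₁ + 1/ε₂ − 1 = 1/0.91 + 1/0.23 − 1 = 4.447.
T₁⁴ − T₂⁴ = 2.90×10^12 − 3.17×10^10 = 2.87×10^12 K⁴.
q = 5.67×10⁻⁸ × 2.87×10^12 / 4.447 = 36600 W/m².

q ≈ 36600 W/m²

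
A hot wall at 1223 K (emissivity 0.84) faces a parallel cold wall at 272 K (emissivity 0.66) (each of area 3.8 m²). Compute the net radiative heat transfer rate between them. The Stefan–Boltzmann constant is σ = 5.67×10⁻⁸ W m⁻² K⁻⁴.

Q ≈ 2.82×10^5 W

For two large parallel gray plates, q = σ(T₁⁴ − T₂⁴) / (1/ε₁ + 1/ε₂ − 1).
1/ε₁ + 1/ε₂ − 1 = 1/0.84 + 1/0.66 − 1 = 1.706.
T₁⁴ − T₂⁴ = 2.24×10^12 − 5.47×10^9 = 2.23×10^12 K⁴.
q = 5.67×10⁻⁸ × 2.23×10^12 / 1.706 = 74200 W/m².
Q = q·A = 74200 × 3.8 = 2.82×10^5 W.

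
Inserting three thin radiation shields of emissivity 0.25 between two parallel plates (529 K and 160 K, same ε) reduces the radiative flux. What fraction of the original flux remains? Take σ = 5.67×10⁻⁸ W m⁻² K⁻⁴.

ratio ≈ 0.250

With N identical shields there are N+1 = 4 gaps in series, each with the same radiative resistance, so the flux falls to 1/(N+1) of its unshielded value.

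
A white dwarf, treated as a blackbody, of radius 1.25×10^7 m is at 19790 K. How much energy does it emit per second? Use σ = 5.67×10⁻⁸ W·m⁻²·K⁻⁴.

A = 4πr² = 4π × (1.25×10^7)² = 1.96×10^15 m².
P = σAT⁴ = 5.67×10⁻⁸ × 1.96×10^15 × (19790)⁴ = 5.67×10⁻⁸ × 1.96×10^15 × 1.53×10^17.
P = 1.71×10^25 W.

P ≈ 1.71×10^25 W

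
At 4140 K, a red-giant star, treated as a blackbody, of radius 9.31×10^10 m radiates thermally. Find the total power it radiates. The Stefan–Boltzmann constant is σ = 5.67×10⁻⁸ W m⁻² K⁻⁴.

P ≈ 1.81×10^30 W

A = 4πr² = 4π × (9.31×10^10)² = 1.09×10^23 m².
P = σAT⁴ = 5.67×10⁻⁸ × 1.09×10^23 × (4140)⁴ = 5.67×10⁻⁸ × 1.09×10^23 × 2.94×10^14.
P = 1.81×10^30 W.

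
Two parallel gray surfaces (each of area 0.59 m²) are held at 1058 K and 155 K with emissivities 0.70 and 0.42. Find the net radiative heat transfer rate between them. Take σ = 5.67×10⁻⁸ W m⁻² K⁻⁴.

Q ≈ 14900 W

For two large parallel gray plates, q = σ(T₁⁴ − T₂⁴) / (1/ε₁ + 1/ε₂ − 1).
1/ε₁ + 1/ε₂ − 1 = 1/0.70 + 1/0.42 − 1 = 2.810.
T₁⁴ − T₂⁴ = 1.25×10^12 − 5.77×10^8 = 1.25×10^12 K⁴.
q = 5.67×10⁻⁸ × 1.25×10^12 / 2.810 = 25300 W/m².
Q = q·A = 25300 × 0.59 = 14900 W.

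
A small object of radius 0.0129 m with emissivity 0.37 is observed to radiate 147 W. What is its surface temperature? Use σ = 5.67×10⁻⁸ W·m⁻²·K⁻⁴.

A = 4πr² = 4π × (0.0129)² = 2.09×10^-3 m².
From P = εσAT⁴, T = (P / εσA)^(1/4) = (147 / (0.37 × 5.67×10⁻⁸ × 2.09×10^-3))^(1/4).
T = (3.35×10^12)^(1/4) = 1350 K.

T ≈ 1350 K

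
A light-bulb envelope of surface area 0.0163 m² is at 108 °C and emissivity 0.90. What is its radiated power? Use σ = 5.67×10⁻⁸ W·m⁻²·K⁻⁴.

P ≈ 17.5 W

108 °C = 381 K.
Stefan–Boltzmann: P = εσAT⁴ = 0.90 × 5.67×10⁻⁸ × 0.0163 × (381)⁴ = 0.90 × 5.67×10⁻⁸ × 0.0163 × 2.11×10^10.
P = 17.5 W.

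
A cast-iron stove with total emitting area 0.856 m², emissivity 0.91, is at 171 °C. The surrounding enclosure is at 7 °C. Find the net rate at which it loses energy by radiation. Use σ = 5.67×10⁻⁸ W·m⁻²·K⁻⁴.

Convert: 171 °C = 444 K; 7 °C = 280 K.
Q = εσA(T⁴ − T_s⁴). T⁴ − T_s⁴ = (444)⁴ − (280)⁴ = 3.89×10^10 − 6.15×10^9 = 3.27×10^10 K⁴.
Q = 0.91 × 5.67×10⁻⁸ × 0.856 × 3.27×10^10 = 1440 W.

Q ≈ 1440 W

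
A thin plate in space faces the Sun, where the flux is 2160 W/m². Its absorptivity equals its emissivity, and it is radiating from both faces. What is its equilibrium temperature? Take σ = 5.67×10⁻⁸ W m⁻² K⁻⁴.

T ≈ 372 K

Absorbed flux αS = emitted flux 2εσT⁴ per unit area; with α = ε this gives T = (S/2σ)^(1/4).
T = (2160 / (2 × 5.67×10⁻⁸))^(1/4) = (1.90×10^10)^(1/4).
T = 372 K.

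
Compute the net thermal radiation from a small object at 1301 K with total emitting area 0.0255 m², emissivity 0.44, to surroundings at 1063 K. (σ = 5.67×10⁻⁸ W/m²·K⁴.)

Q = εσA(T⁴ − T_s⁴). T⁴ − T_s⁴ = (1301)⁴ − (1063)⁴ = 2.86×10^12 − 1.28×10^12 = 1.59×10^12 K⁴.
Q = 0.44 × 5.67×10⁻⁸ × 0.0255 × 1.59×10^12 = 1010 W.

Q ≈ 1010 W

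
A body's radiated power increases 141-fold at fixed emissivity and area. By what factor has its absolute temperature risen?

P ∝ T⁴ ⇒ T ∝ P^(1/4), so T scales by (141)^(1/4) = 3.45.

factor ≈ 3.45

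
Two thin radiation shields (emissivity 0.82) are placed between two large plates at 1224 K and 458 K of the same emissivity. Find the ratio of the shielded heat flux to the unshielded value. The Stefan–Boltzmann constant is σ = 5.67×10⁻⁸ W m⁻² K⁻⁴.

With N identical shields there are N+1 = 3 gaps in series, each with the same radiative resistance, so the flux falls to 1/(N+1) of its unshielded value.

ratio ≈ 0.333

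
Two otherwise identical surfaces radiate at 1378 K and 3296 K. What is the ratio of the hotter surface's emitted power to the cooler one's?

P ∝ T⁴, so the ratio is (3296/1378)⁴ = (2.392)⁴ = 32.7.

ratio ≈ 32.7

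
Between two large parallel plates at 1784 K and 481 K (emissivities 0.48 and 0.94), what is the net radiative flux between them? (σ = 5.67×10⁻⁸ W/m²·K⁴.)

For two large parallel gray plates, q = σ(T₁⁴ − T₂⁴) / (1/ε₁ + 1/ε₂ − 1).
1/ε₁ + 1/ε₂ − 1 = 1/0.48 + 1/0.94 − 1 = 2.147.
T₁⁴ − T₂⁴ = 1.01×10^13 − 5.35×10^10 = 1.01×10^13 K⁴.
q = 5.67×10⁻⁸ × 1.01×10^13 / 2.147 = 2.66×10^5 W/m².

q ≈ 2.66×10^5 W/m²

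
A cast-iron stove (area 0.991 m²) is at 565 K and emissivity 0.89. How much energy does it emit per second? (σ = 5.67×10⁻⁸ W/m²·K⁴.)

P = εσAT⁴ = 0.89 × 5.67×10⁻⁸ × 0.991 × (565)⁴ = 0.89 × 5.67×10⁻⁸ × 0.991 × 1.02×10^11.
P = 5100 W.

P ≈ 5100 W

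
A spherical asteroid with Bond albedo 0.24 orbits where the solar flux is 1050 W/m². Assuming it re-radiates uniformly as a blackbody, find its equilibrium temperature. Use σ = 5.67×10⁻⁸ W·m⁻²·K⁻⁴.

T ≈ 244 K

Power absorbed = (1−a)S·πR²; power emitted = 4πR²σT⁴. Equating and cancelling πR²:
T = ((1−a)S / 4σ)^(1/4) = (798 / (4 × 5.67×10⁻⁸))^(1/4) = (3.52×10^9)^(1/4).
T = 244 K.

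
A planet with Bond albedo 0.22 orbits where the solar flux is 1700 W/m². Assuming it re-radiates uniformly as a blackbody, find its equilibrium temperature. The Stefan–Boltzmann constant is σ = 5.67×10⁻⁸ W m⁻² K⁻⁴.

T ≈ 277 K

Power absorbed = (1−a)S·πR²; power emitted = 4πR²σT⁴. Equating and cancelling πR²:
T = ((1−a)S / 4σ)^(1/4) = (1330 / (4 × 5.67×10⁻⁸))^(1/4) = (5.85×10^9)^(1/4).
T = 277 K.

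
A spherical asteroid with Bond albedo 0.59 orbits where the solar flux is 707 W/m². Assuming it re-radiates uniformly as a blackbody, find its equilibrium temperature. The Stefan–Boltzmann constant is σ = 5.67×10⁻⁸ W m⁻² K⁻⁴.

T ≈ 189 K

Power absorbed = (1−a)S·πR²; power emitted = 4πR²σT⁴. Equating and cancelling πR²:
T = ((1−a)S / 4σ)^(1/4) = (290 / (4 × 5.67×10⁻⁸))^(1/4) = (1.28×10^9)^(1/4).
T = 189 K.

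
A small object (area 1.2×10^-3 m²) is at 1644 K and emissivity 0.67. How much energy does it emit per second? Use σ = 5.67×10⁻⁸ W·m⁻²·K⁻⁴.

P ≈ 333 W

Stefan–Boltzmann: P = εσAT⁴ = 0.67 × 5.67×10⁻⁸ × 1.20×10^-3 × (1644)⁴ = 0.67 × 5.67×10⁻⁸ × 1.20×10^-3 × 7.30×10^12.
P = 333 W.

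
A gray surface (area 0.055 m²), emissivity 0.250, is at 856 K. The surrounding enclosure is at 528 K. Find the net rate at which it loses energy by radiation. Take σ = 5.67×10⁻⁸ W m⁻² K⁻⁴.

Q = εσA(T⁴ − T_s⁴). T⁴ − T_s⁴ = (856)⁴ − (528)⁴ = 5.37×10^11 − 7.77×10^10 = 4.59×10^11 K⁴.
Q = 0.250 × 5.67×10⁻⁸ × 0.0550 × 4.59×10^11 = 358 W.

Q ≈ 358 W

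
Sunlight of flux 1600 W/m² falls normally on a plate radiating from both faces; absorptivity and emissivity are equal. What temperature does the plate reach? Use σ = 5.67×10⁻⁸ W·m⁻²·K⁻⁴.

Absorbed flux αS = emitted flux 2εσT⁴ per unit area; with α = ε this gives T = (S/2σ)^(1/4).
T = (1600 / (2 × 5.67×10⁻⁸))^(1/4) = (1.41×10^10)^(1/4).
T = 345 K.

T ≈ 345 K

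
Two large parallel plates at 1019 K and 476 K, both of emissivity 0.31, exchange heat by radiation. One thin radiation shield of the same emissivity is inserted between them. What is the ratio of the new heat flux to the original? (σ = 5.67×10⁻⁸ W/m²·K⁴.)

ratio ≈ 0.500

With N identical shields there are N+1 = 2 gaps in series, each with the same radiative resistance, so the flux falls to 1/(N+1) of its unshielded value.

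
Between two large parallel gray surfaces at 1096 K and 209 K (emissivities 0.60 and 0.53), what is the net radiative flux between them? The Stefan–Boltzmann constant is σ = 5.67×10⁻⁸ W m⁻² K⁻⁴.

q ≈ 32000 W/m²

For two large parallel gray plates, q = σ(T₁⁴ − T₂⁴) / (1/ε₁ + 1/ε₂ − 1).
1/ε₁ + 1/ε₂ − 1 = 1/0.60 + 1/0.53 − 1 = 2.553.
T₁⁴ − T₂⁴ = 1.44×10^12 − 1.91×10^9 = 1.44×10^12 K⁴.
q = 5.67×10⁻⁸ × 1.44×10^12 / 2.553 = 32000 W/m².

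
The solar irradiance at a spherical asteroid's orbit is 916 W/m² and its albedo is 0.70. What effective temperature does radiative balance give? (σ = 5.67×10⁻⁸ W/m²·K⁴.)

T ≈ 187 K

Power absorbed = (1−a)S·πR²; power emitted = 4πR²σT⁴. Equating and cancelling πR²:
T = ((1−a)S / 4σ)^(1/4) = (275 / (4 × 5.67×10⁻⁸))^(1/4) = (1.21×10^9)^(1/4).
T = 187 K.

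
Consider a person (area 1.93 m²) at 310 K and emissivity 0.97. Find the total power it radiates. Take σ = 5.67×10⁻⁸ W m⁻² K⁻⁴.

P ≈ 980 W

P = εσAT⁴ = 0.97 × 5.67×10⁻⁸ × 1.93 × (310)⁴ = 0.97 × 5.67×10⁻⁸ × 1.93 × 9.24×10^9.
P = 980 W.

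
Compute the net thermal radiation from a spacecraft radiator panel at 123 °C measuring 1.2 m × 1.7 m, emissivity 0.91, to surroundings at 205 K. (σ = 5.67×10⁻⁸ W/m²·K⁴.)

A = 1.2 × 1.7 = 2.04 m².
Convert: 123 °C = 396 K.
Q = εσA(T⁴ − T_s⁴). T⁴ − T_s⁴ = (396)⁴ − (205)⁴ = 2.46×10^10 − 1.77×10^9 = 2.28×10^10 K⁴.
Q = 0.91 × 5.67×10⁻⁸ × 2.04 × 2.28×10^10 = 2400 W.

Q ≈ 2400 W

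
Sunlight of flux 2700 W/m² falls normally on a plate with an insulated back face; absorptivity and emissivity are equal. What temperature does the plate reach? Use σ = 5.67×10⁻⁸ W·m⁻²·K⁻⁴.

T ≈ 467 K

Absorbed flux αS = emitted flux εσT⁴ (one radiating face); with α = ε, T = (S/σ)^(1/4).
T = (2700 / 5.67×10⁻⁸)^(1/4) = (4.76×10^10)^(1/4).
T = 467 K.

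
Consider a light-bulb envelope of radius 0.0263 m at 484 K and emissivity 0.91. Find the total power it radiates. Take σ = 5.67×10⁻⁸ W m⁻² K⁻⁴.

P ≈ 24.6 W

A = 4πr² = 4π × (0.0263)² = 8.69×10^-3 m².
P = εσAT⁴ = 0.91 × 5.67×10⁻⁸ × 8.69×10^-3 × (484)⁴ = 0.91 × 5.67×10⁻⁸ × 8.69×10^-3 × 5.49×10^10.
P = 24.6 W.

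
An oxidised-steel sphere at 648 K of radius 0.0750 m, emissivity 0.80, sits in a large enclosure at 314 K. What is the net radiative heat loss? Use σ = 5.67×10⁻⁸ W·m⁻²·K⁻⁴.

A = 4πr² = 4π × (0.0750)² = 0.0707 m².
Q = εσA(T⁴ − T_s⁴). T⁴ − T_s⁴ = (648)⁴ − (314)⁴ = 1.76×10^11 − 9.72×10^9 = 1.67×10^11 K⁴.
Q = 0.80 × 5.67×10⁻⁸ × 0.0707 × 1.67×10^11 = 534 W.

Q ≈ 534 W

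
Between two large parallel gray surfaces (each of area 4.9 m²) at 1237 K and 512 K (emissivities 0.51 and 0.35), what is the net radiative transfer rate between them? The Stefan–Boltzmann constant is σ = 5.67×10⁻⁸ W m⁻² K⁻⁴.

For two large parallel gray plates, q = σ(T₁⁴ − T₂⁴) / (1/ε₁ + 1/ε₂ − 1).
1/ε₁ + 1/ε₂ − 1 = 1/0.51 + 1/0.35 − 1 = 3.818.
T₁⁴ − T₂⁴ = 2.34×10^12 − 6.87×10^10 = 2.27×10^12 K⁴.
q = 5.67×10⁻⁸ × 2.27×10^12 / 3.818 = 33800 W/m².
Q = q·A = 33800 × 4.9 = 1.65×10^5 W.

Q ≈ 1.65×10^5 W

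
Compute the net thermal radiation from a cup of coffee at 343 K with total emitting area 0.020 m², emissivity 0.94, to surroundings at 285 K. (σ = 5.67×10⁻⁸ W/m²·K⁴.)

Q ≈ 7.72 W

Q = εσA(T⁴ − T_s⁴). T⁴ − T_s⁴ = (343)⁴ − (285)⁴ = 1.38×10^10 − 6.60×10^9 = 7.24×10^9 K⁴.
Q = 0.94 × 5.67×10⁻⁸ × 0.0200 × 7.24×10^9 = 7.72 W.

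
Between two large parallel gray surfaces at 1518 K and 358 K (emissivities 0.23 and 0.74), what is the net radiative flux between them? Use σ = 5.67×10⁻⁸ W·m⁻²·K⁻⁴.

q ≈ 63900 W/m²

For two large parallel gray plates, q = σ(T₁⁴ − T₂⁴) / (1/ε₁ + 1/ε₂ − 1).
1/ε₁ + 1/ε₂ − 1 = 1/0.23 + 1/0.74 − 1 = 4.699.
T₁⁴ − T₂⁴ = 5.31×10^12 − 1.64×10^10 = 5.29×10^12 K⁴.
q = 5.67×10⁻⁸ × 5.29×10^12 / 4.699 = 63900 W/m².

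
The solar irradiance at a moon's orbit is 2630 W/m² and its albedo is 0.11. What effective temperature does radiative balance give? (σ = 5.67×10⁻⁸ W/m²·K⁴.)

T ≈ 319 K

Power absorbed = (1−a)S·πR²; power emitted = 4πR²σT⁴. Equating and cancelling πR²:
T = ((1−a)S / 4σ)^(1/4) = (2340 / (4 × 5.67×10⁻⁸))^(1/4) = (1.03×10^10)^(1/4).
T = 319 K.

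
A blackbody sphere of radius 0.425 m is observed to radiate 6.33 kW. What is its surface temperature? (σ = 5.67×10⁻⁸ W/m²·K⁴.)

A = 4πr² = 4π × (0.425)² = 2.27 m².
From P = σAT⁴, T = (P / σA)^(1/4) = (6330 / (5.67×10⁻⁸ × 2.27))^(1/4).
T = (4.92×10^10)^(1/4) = 471 K.

T ≈ 471 K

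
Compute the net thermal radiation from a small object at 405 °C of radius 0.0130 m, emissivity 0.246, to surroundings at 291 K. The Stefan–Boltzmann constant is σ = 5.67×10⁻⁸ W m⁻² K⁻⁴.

A = 4πr² = 4π × (0.0130)² = 2.12×10^-3 m².
Convert: 405 °C = 678 K.
Q = εσA(T⁴ − T_s⁴). T⁴ − T_s⁴ = (678)⁴ − (291)⁴ = 2.11×10^11 − 7.17×10^9 = 2.04×10^11 K⁴.
Q = 0.246 × 5.67×10⁻⁸ × 2.12×10^-3 × 2.04×10^11 = 6.05 W.

Q ≈ 6.05 W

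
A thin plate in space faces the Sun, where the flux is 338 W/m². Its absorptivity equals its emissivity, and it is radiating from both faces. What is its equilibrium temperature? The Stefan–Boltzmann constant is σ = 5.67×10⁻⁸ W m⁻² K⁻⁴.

T ≈ 234 K

Absorbed flux αS = emitted flux 2εσT⁴ per unit area; with α = ε this gives T = (S/2σ)^(1/4).
T = (338 / (2 × 5.67×10⁻⁸))^(1/4) = (2.98×10^9)^(1/4).
T = 234 K.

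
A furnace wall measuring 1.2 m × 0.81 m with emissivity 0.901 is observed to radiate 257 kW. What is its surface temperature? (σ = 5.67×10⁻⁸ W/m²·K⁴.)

T ≈ 1510 K

A = 1.2 × 0.81 = 0.972 m².
From P = εσAT⁴, T = (P / εσA)^(1/4) = (2.57×10^5 / (0.901 × 5.67×10⁻⁸ × 0.972))^(1/4).
T = (5.18×10^12)^(1/4) = 1510 K.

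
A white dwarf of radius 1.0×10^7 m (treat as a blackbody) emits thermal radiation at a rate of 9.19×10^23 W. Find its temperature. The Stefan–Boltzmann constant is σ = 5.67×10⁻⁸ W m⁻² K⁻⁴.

T ≈ 10700 K

A = 4πr² = 4π × (1.0×10^7)² = 1.26×10^15 m².
From P = σAT⁴, T = (P / σA)^(1/4) = (9.19×10^23 / (5.67×10⁻⁸ × 1.26×10^15))^(1/4).
T = (1.29×10^16)^(1/4) = 10700 K.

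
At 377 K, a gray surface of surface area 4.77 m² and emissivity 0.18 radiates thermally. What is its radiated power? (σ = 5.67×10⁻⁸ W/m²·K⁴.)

P ≈ 983 W

P = εσAT⁴ = 0.18 × 5.67×10⁻⁸ × 4.77 × (377)⁴ = 0.18 × 5.67×10⁻⁸ × 4.77 × 2.02×10^10.
P = 983 W.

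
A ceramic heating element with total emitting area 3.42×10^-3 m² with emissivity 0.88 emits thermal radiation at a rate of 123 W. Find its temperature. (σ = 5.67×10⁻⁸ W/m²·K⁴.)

From P = εσAT⁴, T = (P / εσA)^(1/4) = (123 / (0.88 × 5.67×10⁻⁸ × 3.42×10^-3))^(1/4).
T = (7.21×10^11)^(1/4) = 921 K.

T ≈ 921 K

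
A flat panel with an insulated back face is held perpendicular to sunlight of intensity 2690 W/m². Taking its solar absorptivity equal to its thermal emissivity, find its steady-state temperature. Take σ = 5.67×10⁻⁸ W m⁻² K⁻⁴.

T ≈ 467 K

Absorbed flux αS = emitted flux εσT⁴ (one radiating face); with α = ε, T = (S/σ)^(1/4).
T = (2690 / 5.67×10⁻⁸)^(1/4) = (4.74×10^10)^(1/4).
T = 467 K.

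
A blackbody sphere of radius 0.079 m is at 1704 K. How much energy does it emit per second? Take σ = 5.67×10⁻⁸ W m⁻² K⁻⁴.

P ≈ 37500 W

A = 4πr² = 4π × (0.079)² = 0.0784 m².
P = σAT⁴ = 5.67×10⁻⁸ × 0.0784 × (1704)⁴ = 5.67×10⁻⁸ × 0.0784 × 8.43×10^12.
P = 37500 W.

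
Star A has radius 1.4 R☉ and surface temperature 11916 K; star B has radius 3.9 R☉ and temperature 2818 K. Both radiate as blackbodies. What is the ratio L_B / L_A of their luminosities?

L_B/L_A ≈ 0.0243

L = 4πR²σT⁴ ∝ R²T⁴, so L_B/L_A = (3.9/1.4)² × (2818/11916)⁴ = 7.76 × 3.13×10^-3 = 0.0243.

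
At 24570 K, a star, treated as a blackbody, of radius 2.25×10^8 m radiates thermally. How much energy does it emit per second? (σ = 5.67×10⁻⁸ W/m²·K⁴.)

P ≈ 1.31×10^28 W

A = 4πr² = 4π × (2.25×10^8)² = 6.36×10^17 m².
P = σAT⁴ = 5.67×10⁻⁸ × 6.36×10^17 × (24570)⁴ = 5.67×10⁻⁸ × 6.36×10^17 × 3.64×10^17.
P = 1.31×10^28 W.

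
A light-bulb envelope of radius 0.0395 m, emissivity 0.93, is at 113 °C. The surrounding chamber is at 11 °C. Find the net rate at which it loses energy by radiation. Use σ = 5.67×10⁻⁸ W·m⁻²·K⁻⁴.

Q ≈ 16.2 W

A = 4πr² = 4π × (0.0395)² = 0.0196 m².
Convert: 113 °C = 386 K; 11 °C = 284 K.
Q = εσA(T⁴ − T_s⁴). T⁴ − T_s⁴ = (386)⁴ − (284)⁴ = 2.22×10^10 − 6.51×10^9 = 1.57×10^10 K⁴.
Q = 0.93 × 5.67×10⁻⁸ × 0.0196 × 1.57×10^10 = 16.2 W.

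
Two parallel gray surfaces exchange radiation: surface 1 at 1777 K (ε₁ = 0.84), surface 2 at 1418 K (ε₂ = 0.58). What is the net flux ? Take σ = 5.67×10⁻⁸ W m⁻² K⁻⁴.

For two large parallel gray plates, q = σ(T₁⁴ − T₂⁴) / (1/ε₁ + 1/ε₂ − 1).
1/ε₁ + 1/ε₂ − 1 = 1/0.84 + 1/0.58 − 1 = 1.915.
T₁⁴ − T₂⁴ = 9.97×10^12 − 4.04×10^12 = 5.93×10^12 K⁴.
q = 5.67×10⁻⁸ × 5.93×10^12 / 1.915 = 1.76×10^5 W/m².

q ≈ 1.76×10^5 W/m²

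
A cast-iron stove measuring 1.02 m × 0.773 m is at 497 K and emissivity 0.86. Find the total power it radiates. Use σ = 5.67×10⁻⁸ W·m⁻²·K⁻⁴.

P ≈ 2350 W

A = 1.02 × 0.773 = 0.788 m².
Stefan–Boltzmann: P = εσAT⁴ = 0.86 × 5.67×10⁻⁸ × 0.788 × (497)⁴ = 0.86 × 5.67×10⁻⁸ × 0.788 × 6.10×10^10.
P = 2350 W.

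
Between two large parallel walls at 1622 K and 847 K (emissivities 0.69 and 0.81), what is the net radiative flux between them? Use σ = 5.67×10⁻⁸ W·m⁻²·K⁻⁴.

For two large parallel gray plates, q = σ(T₁⁴ − T₂⁴) / (1/ε₁ + 1/ε₂ − 1).
1/ε₁ + 1/ε₂ − 1 = 1/0.69 + 1/0.81 − 1 = 1.684.
T₁⁴ − T₂⁴ = 6.92×10^12 − 5.15×10^11 = 6.41×10^12 K⁴.
q = 5.67×10⁻⁸ × 6.41×10^12 / 1.684 = 2.16×10^5 W/m².

q ≈ 2.16×10^5 W/m²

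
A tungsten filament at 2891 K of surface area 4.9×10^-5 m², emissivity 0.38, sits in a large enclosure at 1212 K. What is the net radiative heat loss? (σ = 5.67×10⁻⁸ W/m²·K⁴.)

Q ≈ 71.5 W

Q = εσA(T⁴ − T_s⁴). T⁴ − T_s⁴ = (2891)⁴ − (1212)⁴ = 6.99×10^13 − 2.16×10^12 = 6.77×10^13 K⁴.
Q = 0.38 × 5.67×10⁻⁸ × 4.90×10^-5 × 6.77×10^13 = 71.5 W.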